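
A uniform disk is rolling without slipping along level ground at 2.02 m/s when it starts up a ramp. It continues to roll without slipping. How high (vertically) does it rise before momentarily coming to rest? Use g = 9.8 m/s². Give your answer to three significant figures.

h ≈ 0.312 m

For this body I = (1/2)MR², i.e. k = I/(MR²) = 0.5.
Pure rolling means v = ωR; then KE = ½Mv² + ½I(v/R)² = ½(1+k)Mv² = (3/4)Mv².
At the top the kinetic energy is zero, so (3/4)Mv₀² = Mgh.
Thus h = (1+k)v₀²/(2g) = 1.5 × 2.02² / (2 × 9.8) ≈ 0.312 m.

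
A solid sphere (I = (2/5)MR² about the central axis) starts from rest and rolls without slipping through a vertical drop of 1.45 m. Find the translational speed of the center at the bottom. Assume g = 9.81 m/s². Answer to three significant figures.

For this body I = (2/5)MR², i.e. k = I/(MR²) = 0.4.
Since it rolls without slipping, ω = v/R and KE = ½Mv² + ½Iω² = ½(1+k)Mv² = (7/10)Mv².
Energy conservation: Mgh = (7/10)Mv², so v = √(2gh/(1+k)) = √(2 × 9.81 × 1.45 / 1.4) ≈ 4.51 m/s.

v ≈ 4.51 m/s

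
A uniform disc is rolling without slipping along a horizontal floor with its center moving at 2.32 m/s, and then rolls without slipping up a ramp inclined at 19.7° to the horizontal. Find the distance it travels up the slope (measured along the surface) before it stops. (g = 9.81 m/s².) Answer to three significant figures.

d ≈ 1.22 m

The moment of inertia is (1/2)MR², giving k ≡ I/(MR²) = 0.5.
Rolling without slipping gives ω = v/R, so the total kinetic energy is ½Mv² + ½Iω² = ½(1+k)Mv² = (3/4)Mv².
Setting this equal to Mgh gives the vertical rise h = (1+k)v₀²/(2g) = 1.5×2.32²/(2×9.81) = 0.4115 m.
Along the incline, d = h/sinθ = 0.4115/sin19.7° ≈ 1.22 m.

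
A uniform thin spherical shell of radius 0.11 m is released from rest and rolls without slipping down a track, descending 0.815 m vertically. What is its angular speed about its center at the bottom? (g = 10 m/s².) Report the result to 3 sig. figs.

ω ≈ 28.4 rad/s

The moment of inertia is (2/3)MR², giving k ≡ I/(MR²) = 2/3.
Pure rolling means v = ωR; then KE = ½Mv² + ½I(v/R)² = ½(1+k)Mv² = (5/6)Mv².
Energy conservation Mgh = ½(1+k)Mv² gives v = √(2gh/(1+k)) = √(2 × 10 × 0.815 / 1.667) = 3.127 m/s.
Then ω = v/R = 3.127 / 0.11 ≈ 28.4 rad/s.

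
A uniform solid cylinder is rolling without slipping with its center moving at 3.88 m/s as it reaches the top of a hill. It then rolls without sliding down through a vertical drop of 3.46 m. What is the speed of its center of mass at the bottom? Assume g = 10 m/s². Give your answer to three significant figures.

For this body I = (1/2)MR², i.e. k = I/(MR²) = 0.5.
Pure rolling means v = ωR; then KE = ½Mv² + ½I(v/R)² = ½(1+k)Mv² = (3/4)Mv².
Energy conservation: (3/4)Mv₀² + Mgh = (3/4)Mv², so v² = v₀² + 2gh/(1+k).
v = √(3.88² + 2×10×3.46/1.5) = √61.19 ≈ 7.82 m/s.

v ≈ 7.82 m/s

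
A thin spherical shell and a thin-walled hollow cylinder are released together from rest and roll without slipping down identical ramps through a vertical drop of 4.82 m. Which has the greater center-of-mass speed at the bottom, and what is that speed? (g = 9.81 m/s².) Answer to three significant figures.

the thin spherical shell, at v ≈ 7.53 m/s

For rolling without slipping, Mgh = ½(1+k)Mv² where k = I/(MR²), so v = √(2gh/(1+k)).
Thin spherical shell: k = 2/3, giving v = √(2×9.81×4.82/1.667) = 7.533 m/s.
Thin-walled hollow cylinder: k = 1, giving v = √(2×9.81×4.82/2) = 6.876 m/s.
The smaller k wins: the thin spherical shell, at ≈ 7.53 m/s.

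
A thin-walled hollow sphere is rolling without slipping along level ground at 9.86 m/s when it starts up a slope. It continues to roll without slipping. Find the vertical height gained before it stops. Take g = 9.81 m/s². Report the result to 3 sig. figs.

h ≈ 8.26 m

With I = (2/3)MR², the ratio k = I/(MR²) is 2/3.
Pure rolling means v = ωR; then KE = ½Mv² + ½I(v/R)² = ½(1+k)Mv² = (5/6)Mv².
At the top the kinetic energy is zero, so (5/6)Mv₀² = Mgh.
Thus h = (1+k)v₀²/(2g) = 1.667 × 9.86² / (2 × 9.81) ≈ 8.26 m.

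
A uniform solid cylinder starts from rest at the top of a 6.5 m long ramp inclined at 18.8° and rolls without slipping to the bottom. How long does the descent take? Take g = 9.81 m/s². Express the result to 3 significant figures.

t ≈ 2.48 s

The moment of inertia is (1/2)MR², giving k ≡ I/(MR²) = 0.5.
Newton's second law down the slope: Mg sinθ − f = Ma. The torque equation fR = Iα (with α = a/R) gives f = kMa.
Hence a = g sinθ/(1+k) = 9.81×sin18.8°/1.5 = 2.108 m/s².
Starting from rest, L = ½at², so t = √(2L/a) = √(2×6.5/2.108) ≈ 2.48 s.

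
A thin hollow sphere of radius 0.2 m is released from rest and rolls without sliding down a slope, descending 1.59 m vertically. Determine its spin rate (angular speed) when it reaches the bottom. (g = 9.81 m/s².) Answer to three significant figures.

Here I = (2/3)MR², so the shape factor k = I/(MR²) = 2/3.
Since it rolls without slipping, ω = v/R and KE = ½Mv² + ½Iω² = ½(1+k)Mv² = (5/6)Mv².
Energy conservation Mgh = ½(1+k)Mv² gives v = √(2gh/(1+k)) = √(2 × 9.81 × 1.59 / 1.667) = 4.326 m/s.
Then ω = v/R = 4.326 / 0.2 ≈ 21.6 rad/s.

ω ≈ 21.6 rad/s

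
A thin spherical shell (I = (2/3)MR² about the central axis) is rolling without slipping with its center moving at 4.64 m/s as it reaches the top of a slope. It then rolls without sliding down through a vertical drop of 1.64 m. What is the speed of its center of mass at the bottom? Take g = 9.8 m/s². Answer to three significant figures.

With I = (2/3)MR², the ratio k = I/(MR²) is 2/3.
Since it rolls without slipping, ω = v/R and KE = ½Mv² + ½Iω² = ½(1+k)Mv² = (5/6)Mv².
Energy conservation: (5/6)Mv₀² + Mgh = (5/6)Mv², so v² = v₀² + 2gh/(1+k).
v = √(4.64² + 2×9.8×1.64/1.667) = √40.82 ≈ 6.39 m/s.

v ≈ 6.39 m/s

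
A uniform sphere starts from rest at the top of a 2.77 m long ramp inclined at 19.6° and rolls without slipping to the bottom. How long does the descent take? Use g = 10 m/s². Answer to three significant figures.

The moment of inertia is (2/5)MR², giving k ≡ I/(MR²) = 0.4.
Along the incline Mg sinθ − f = Ma, and torque about the center fR = Iα = kMR²(a/R) gives f = kMa.
Hence a = g sinθ/(1+k) = 10×sin19.6°/1.4 = 2.396 m/s².
With constant a from rest, t = √(2L/a) = √(2·2.77/2.396) ≈ 1.52 s.

t ≈ 1.52 s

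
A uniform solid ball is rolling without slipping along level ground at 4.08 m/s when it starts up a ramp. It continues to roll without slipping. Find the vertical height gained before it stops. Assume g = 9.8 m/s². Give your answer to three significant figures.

Here I = (2/5)MR², so the shape factor k = I/(MR²) = 0.4.
Rolling without slipping gives ω = v/R, so the total kinetic energy is ½Mv² + ½Iω² = ½(1+k)Mv² = (7/10)Mv².
All of this converts to potential energy at the highest point: (7/10)Mv₀² = Mgh.
Thus h = (1+k)v₀²/(2g) = 1.4 × 4.08² / (2 × 9.8) ≈ 1.19 m.

h ≈ 1.19 m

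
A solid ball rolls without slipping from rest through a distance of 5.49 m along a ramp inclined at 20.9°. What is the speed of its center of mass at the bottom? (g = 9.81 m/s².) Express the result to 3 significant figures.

With I = (2/5)MR², the ratio k = I/(MR²) is 0.4.
Since it rolls without slipping, ω = v/R and KE = ½Mv² + ½Iω² = ½(1+k)Mv² = (7/10)Mv².
The vertical drop is h = L sinθ = 5.49 × sin20.9° = 1.958 m.
Energy conservation: Mgh = (7/10)Mv², so v = √(2gh/(1+k)) = √(2 × 9.81 × 1.958 / 1.4) ≈ 5.24 m/s.

v ≈ 5.24 m/s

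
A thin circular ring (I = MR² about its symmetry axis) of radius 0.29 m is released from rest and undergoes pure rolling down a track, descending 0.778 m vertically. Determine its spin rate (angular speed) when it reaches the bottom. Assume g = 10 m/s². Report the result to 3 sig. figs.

The moment of inertia is MR², giving k ≡ I/(MR²) = 1.
The rolling condition ω = v/R makes the rotational term ½I(v/R)² = ½kMv², so KE_total = ½(1+k)Mv² = Mv².
Energy conservation Mgh = ½(1+k)Mv² gives v = √(2gh/(1+k)) = √(2 × 10 × 0.778 / 2) = 2.789 m/s.
Then ω = v/R = 2.789 / 0.29 ≈ 9.62 rad/s.

ω ≈ 9.62 rad/s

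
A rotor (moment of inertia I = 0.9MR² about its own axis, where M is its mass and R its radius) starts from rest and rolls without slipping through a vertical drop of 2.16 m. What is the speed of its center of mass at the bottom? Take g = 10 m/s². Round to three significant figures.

The moment of inertia is 0.9MR², giving k ≡ I/(MR²) = 0.9.
Pure rolling means v = ωR; then KE = ½Mv² + ½I(v/R)² = ½(1+k)Mv² = (19/20)Mv².
Energy conservation: Mgh = (19/20)Mv², so v = √(2gh/(1+k)) = √(2 × 10 × 2.16 / 1.9) ≈ 4.77 m/s.

v ≈ 4.77 m/s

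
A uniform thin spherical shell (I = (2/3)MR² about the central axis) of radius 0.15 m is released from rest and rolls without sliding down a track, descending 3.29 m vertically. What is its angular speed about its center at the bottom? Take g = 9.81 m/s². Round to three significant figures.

ω ≈ 41.5 rad/s

Here I = (2/3)MR², so the shape factor k = I/(MR²) = 2/3.
Since it rolls without slipping, ω = v/R and KE = ½Mv² + ½Iω² = ½(1+k)Mv² = (5/6)Mv².
Energy conservation Mgh = ½(1+k)Mv² gives v = √(2gh/(1+k)) = √(2 × 9.81 × 3.29 / 1.667) = 6.223 m/s.
The angular speed follows from ω = v/R = 6.223/0.15 ≈ 41.5 rad/s.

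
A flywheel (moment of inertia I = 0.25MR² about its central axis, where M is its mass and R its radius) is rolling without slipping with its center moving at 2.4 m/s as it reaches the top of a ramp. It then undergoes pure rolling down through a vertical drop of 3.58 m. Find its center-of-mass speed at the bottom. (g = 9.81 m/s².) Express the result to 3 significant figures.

v ≈ 7.87 m/s

With I = 0.25MR², the ratio k = I/(MR²) is 0.25.
Since it rolls without slipping, ω = v/R and KE = ½Mv² + ½Iω² = ½(1+k)Mv² = (5/8)Mv².
Conserving energy between top and bottom: (5/8)Mv² = (5/8)Mv₀² + Mgh, hence v² = v₀² + 2gh/(1+k).
v = √(2.4² + 2×9.81×3.58/1.25) = √61.95 ≈ 7.87 m/s.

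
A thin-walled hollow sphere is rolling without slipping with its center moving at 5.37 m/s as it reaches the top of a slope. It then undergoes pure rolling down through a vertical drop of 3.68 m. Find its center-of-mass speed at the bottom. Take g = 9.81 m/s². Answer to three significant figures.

With I = (2/3)MR², the ratio k = I/(MR²) is 2/3.
The rolling condition ω = v/R makes the rotational term ½I(v/R)² = ½kMv², so KE_total = ½(1+k)Mv² = (5/6)Mv².
Energy conservation: (5/6)Mv₀² + Mgh = (5/6)Mv², so v² = v₀² + 2gh/(1+k).
v = √(5.37² + 2×9.81×3.68/1.667) = √72.16 ≈ 8.49 m/s.

v ≈ 8.49 m/s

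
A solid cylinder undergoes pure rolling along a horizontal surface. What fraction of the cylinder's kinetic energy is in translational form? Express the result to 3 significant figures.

For this body I = (1/2)MR², i.e. k = I/(MR²) = 0.5.
Since ω = v/R, the translational part is ½Mv² and the rotational part is ½I(v/R)² = ½kMv²; the total is ½(1+k)Mv².
The translational fraction is therefore 1/(1+k) = 1/1.5 ≈ 0.667.

fraction ≈ 0.667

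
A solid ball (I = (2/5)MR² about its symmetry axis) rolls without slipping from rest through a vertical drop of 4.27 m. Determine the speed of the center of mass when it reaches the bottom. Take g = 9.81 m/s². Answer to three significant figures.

v ≈ 7.74 m/s

With I = (2/5)MR², the ratio k = I/(MR²) is 0.4.
Since it rolls without slipping, ω = v/R and KE = ½Mv² + ½Iω² = ½(1+k)Mv² = (7/10)Mv².
Setting Mgh = (7/10)Mv² gives v = √(2gh/(1+k)) = √(2·9.81·4.27/1.4) ≈ 7.74 m/s.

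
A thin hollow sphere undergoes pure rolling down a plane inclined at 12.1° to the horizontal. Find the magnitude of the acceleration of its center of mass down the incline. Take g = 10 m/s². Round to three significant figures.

a ≈ 1.26 m/s²

Here I = (2/3)MR², so the shape factor k = I/(MR²) = 2/3.
Along the incline Mg sinθ − f = Ma, and torque about the center fR = Iα = kMR²(a/R) gives f = kMa.
Eliminating f: Mg sinθ = (1+k)Ma, so a = g sinθ/(1+k) = 10 × sin12.1° / 1.667 ≈ 1.26 m/s².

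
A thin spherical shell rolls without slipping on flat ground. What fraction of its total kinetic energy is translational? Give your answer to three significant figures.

The moment of inertia is (2/3)MR², giving k ≡ I/(MR²) = 2/3.
Since ω = v/R, the translational part is ½Mv² and the rotational part is ½I(v/R)² = ½kMv²; the total is ½(1+k)Mv².
The translational fraction is therefore 1/(1+k) = 1/1.667 ≈ 0.600.

fraction ≈ 0.600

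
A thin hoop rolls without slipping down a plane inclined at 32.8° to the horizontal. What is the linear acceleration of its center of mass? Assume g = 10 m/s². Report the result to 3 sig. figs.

The moment of inertia is MR², giving k ≡ I/(MR²) = 1.
Newton's second law down the slope: Mg sinθ − f = Ma. The torque equation fR = Iα (with α = a/R) gives f = kMa.
Eliminating f: Mg sinθ = (1+k)Ma, so a = g sinθ/(1+k) = 10 × sin32.8° / 2 ≈ 2.71 m/s².

a ≈ 2.71 m/s²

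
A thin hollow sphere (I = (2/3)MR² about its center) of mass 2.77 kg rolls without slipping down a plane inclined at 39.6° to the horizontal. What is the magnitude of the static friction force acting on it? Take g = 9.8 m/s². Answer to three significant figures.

f ≈ 6.92 N

For this body I = (2/3)MR², i.e. k = I/(MR²) = 2/3.
Along the incline Mg sinθ − f = Ma, and torque about the center fR = Iα = kMR²(a/R) gives f = kMa.
Combining, a = g sinθ/(1+k) and f = kMa = kMg sinθ/(1+k).
f = (2/3) × 2.77 × 9.8 × sin39.6° / 1.667 ≈ 6.92 N.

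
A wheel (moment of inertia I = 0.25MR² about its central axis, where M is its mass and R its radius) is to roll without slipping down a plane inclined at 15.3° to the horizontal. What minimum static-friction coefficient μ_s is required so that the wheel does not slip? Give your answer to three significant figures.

μ_min ≈ 0.0547

The moment of inertia is 0.25MR², giving k ≡ I/(MR²) = 0.25.
Along the incline Mg sinθ − f = Ma, and torque about the center fR = Iα = kMR²(a/R) gives f = kMa.
These give a = g sinθ/(1+k) and the required friction f = kMg sinθ/(1+k).
The normal force is N = Mg cosθ, so μ_min = f/N = k tanθ/(1+k).
μ_min = 0.25 × tan15.3° / 1.25 ≈ 0.0547.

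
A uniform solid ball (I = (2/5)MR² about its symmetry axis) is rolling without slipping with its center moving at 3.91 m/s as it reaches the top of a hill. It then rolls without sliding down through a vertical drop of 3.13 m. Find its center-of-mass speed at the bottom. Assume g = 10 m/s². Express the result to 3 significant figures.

v ≈ 7.75 m/s

For this body I = (2/5)MR², i.e. k = I/(MR²) = 0.4.
Pure rolling means v = ωR; then KE = ½Mv² + ½I(v/R)² = ½(1+k)Mv² = (7/10)Mv².
Conserving energy between top and bottom: (7/10)Mv² = (7/10)Mv₀² + Mgh, hence v² = v₀² + 2gh/(1+k).
v = √(3.91² + 2×10×3.13/1.4) = √60 ≈ 7.75 m/s.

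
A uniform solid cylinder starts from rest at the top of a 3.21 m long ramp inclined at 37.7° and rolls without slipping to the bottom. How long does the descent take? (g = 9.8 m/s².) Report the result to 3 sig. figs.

With I = (1/2)MR², the ratio k = I/(MR²) is 0.5.
Newton's second law down the slope: Mg sinθ − f = Ma. The torque equation fR = Iα (with α = a/R) gives f = kMa.
Hence a = g sinθ/(1+k) = 9.8×sin37.7°/1.5 = 3.995 m/s².
Starting from rest, L = ½at², so t = √(2L/a) = √(2×3.21/3.995) ≈ 1.27 s.

t ≈ 1.27 s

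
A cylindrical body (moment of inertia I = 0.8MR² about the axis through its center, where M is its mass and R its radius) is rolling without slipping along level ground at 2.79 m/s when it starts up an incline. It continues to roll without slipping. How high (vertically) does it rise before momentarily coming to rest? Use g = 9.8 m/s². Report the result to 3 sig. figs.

Here I = 0.8MR², so the shape factor k = I/(MR²) = 0.8.
The rolling condition ω = v/R makes the rotational term ½I(v/R)² = ½kMv², so KE_total = ½(1+k)Mv² = (9/10)Mv².
At the top the kinetic energy is zero, so (9/10)Mv₀² = Mgh.
Thus h = (1+k)v₀²/(2g) = 1.8 × 2.79² / (2 × 9.8) ≈ 0.715 m.

h ≈ 0.715 m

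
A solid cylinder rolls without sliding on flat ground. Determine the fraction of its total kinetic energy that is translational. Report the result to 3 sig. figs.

With I = (1/2)MR², the ratio k = I/(MR²) is 0.5.
Since ω = v/R, the translational part is ½Mv² and the rotational part is ½I(v/R)² = ½kMv²; the total is ½(1+k)Mv².
The translational fraction is therefore 1/(1+k) = 1/1.5 ≈ 0.667.

fraction ≈ 0.667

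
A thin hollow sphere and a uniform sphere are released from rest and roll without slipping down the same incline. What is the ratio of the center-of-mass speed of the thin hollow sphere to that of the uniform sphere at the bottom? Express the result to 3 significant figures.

Each satisfies Mgh = ½(1+k)Mv² with k = I/(MR²), so v ∝ 1/√(1+k).
For the thin hollow sphere k = 2/3; for the uniform sphere k = 0.4.
v₁/v₂ = √((1+k₂)/(1+k₁)) = √(1.4/1.667) ≈ 0.917.

v_ratio ≈ 0.917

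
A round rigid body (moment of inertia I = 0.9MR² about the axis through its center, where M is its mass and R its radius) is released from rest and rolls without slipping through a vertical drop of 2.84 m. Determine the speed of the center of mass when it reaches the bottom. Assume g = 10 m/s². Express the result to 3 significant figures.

The moment of inertia is 0.9MR², giving k ≡ I/(MR²) = 0.9.
Rolling without slipping gives ω = v/R, so the total kinetic energy is ½Mv² + ½Iω² = ½(1+k)Mv² = (19/20)Mv².
Energy conservation: Mgh = (19/20)Mv², so v = √(2gh/(1+k)) = √(2 × 10 × 2.84 / 1.9) ≈ 5.47 m/s.

v ≈ 5.47 m/s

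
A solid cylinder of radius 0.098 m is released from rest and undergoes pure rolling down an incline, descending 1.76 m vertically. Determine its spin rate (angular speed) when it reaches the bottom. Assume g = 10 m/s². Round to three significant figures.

For this body I = (1/2)MR², i.e. k = I/(MR²) = 0.5.
Rolling without slipping gives ω = v/R, so the total kinetic energy is ½Mv² + ½Iω² = ½(1+k)Mv² = (3/4)Mv².
Energy conservation Mgh = ½(1+k)Mv² gives v = √(2gh/(1+k)) = √(2 × 10 × 1.76 / 1.5) = 4.844 m/s.
The angular speed follows from ω = v/R = 4.844/0.098 ≈ 49.4 rad/s.

ω ≈ 49.4 rad/s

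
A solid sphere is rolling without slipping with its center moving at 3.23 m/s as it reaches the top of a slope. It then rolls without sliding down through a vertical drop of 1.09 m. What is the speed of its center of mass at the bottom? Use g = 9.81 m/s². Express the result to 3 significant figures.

v ≈ 5.07 m/s

With I = (2/5)MR², the ratio k = I/(MR²) is 0.4.
Pure rolling means v = ωR; then KE = ½Mv² + ½I(v/R)² = ½(1+k)Mv² = (7/10)Mv².
Energy conservation: (7/10)Mv₀² + Mgh = (7/10)Mv², so v² = v₀² + 2gh/(1+k).
v = √(3.23² + 2×9.81×1.09/1.4) = √25.71 ≈ 5.07 m/s.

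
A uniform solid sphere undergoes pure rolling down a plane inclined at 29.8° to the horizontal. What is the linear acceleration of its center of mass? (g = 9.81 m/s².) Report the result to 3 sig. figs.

For this body I = (2/5)MR², i.e. k = I/(MR²) = 0.4.
Newton's second law down the slope: Mg sinθ − f = Ma. The torque equation fR = Iα (with α = a/R) gives f = kMa.
Eliminating f: Mg sinθ = (1+k)Ma, so a = g sinθ/(1+k) = 9.81 × sin29.8° / 1.4 ≈ 3.48 m/s².

a ≈ 3.48 m/s²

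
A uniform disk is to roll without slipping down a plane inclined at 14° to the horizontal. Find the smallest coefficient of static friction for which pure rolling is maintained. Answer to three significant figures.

The moment of inertia is (1/2)MR², giving k ≡ I/(MR²) = 0.5.
Newton's second law down the slope: Mg sinθ − f = Ma. The torque equation fR = Iα (with α = a/R) gives f = kMa.
These give a = g sinθ/(1+k) and the required friction f = kMg sinθ/(1+k).
With N = Mg cosθ, the no-slip condition f ≤ μN gives μ_min = f/N = k tanθ/(1+k).
μ_min = 0.5 × tan14° / 1.5 ≈ 0.0831.

μ_min ≈ 0.0831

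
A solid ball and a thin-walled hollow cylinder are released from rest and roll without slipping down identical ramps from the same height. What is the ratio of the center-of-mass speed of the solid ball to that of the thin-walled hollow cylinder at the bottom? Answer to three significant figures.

v_ratio ≈ 1.20

Each satisfies Mgh = ½(1+k)Mv² with k = I/(MR²), so v ∝ 1/√(1+k).
For the solid ball k = 0.4; for the thin-walled hollow cylinder k = 1.
v₁/v₂ = √((1+k₂)/(1+k₁)) = √(2/1.4) ≈ 1.20.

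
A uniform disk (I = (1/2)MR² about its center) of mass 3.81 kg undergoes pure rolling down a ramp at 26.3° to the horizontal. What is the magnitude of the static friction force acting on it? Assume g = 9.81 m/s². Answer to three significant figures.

f ≈ 5.52 N

Here I = (1/2)MR², so the shape factor k = I/(MR²) = 0.5.
Translational: Mg sinθ − f = Ma. Rotational about the CM: fR = Iα = kMRa, so f = kMa.
Combining, a = g sinθ/(1+k) and f = kMa = kMg sinθ/(1+k).
f = 0.5 × 3.81 × 9.81 × sin26.3° / 1.5 ≈ 5.52 N.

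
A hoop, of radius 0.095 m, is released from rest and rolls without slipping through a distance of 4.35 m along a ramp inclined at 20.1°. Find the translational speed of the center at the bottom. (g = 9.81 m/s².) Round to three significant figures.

For this body I = MR², i.e. k = I/(MR²) = 1.
Rolling without slipping gives ω = v/R, so the total kinetic energy is ½Mv² + ½Iω² = ½(1+k)Mv² = Mv².
The vertical drop is h = L sinθ = 4.35 × sin20.1° = 1.495 m.
Setting Mgh = Mv² gives v = √(2gh/(1+k)) = √(2·9.81·1.495/2) ≈ 3.83 m/s.

v ≈ 3.83 m/s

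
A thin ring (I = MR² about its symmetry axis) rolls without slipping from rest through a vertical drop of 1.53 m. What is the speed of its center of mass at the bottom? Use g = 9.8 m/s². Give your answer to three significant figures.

v ≈ 3.87 m/s

Here I = MR², so the shape factor k = I/(MR²) = 1.
Rolling without slipping gives ω = v/R, so the total kinetic energy is ½Mv² + ½Iω² = ½(1+k)Mv² = Mv².
Energy conservation: Mgh = Mv², so v = √(2gh/(1+k)) = √(2 × 9.8 × 1.53 / 2) ≈ 3.87 m/s.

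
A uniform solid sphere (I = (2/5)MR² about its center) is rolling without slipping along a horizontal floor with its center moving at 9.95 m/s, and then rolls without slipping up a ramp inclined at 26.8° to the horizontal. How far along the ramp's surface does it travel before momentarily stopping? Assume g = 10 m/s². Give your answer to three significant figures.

The moment of inertia is (2/5)MR², giving k ≡ I/(MR²) = 0.4.
Pure rolling means v = ωR; then KE = ½Mv² + ½I(v/R)² = ½(1+k)Mv² = (7/10)Mv².
Setting this equal to Mgh gives the vertical rise h = (1+k)v₀²/(2g) = 1.4×9.95²/(2×10) = 6.93 m.
The distance along the slope is d = h/sinθ = 6.93/sin26.8° ≈ 15.4 m.

d ≈ 15.4 m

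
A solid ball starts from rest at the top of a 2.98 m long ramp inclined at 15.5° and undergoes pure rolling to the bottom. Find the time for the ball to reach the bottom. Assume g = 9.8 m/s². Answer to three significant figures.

With I = (2/5)MR², the ratio k = I/(MR²) is 0.4.
Newton's second law down the slope: Mg sinθ − f = Ma. The torque equation fR = Iα (with α = a/R) gives f = kMa.
Hence a = g sinθ/(1+k) = 9.8×sin15.5°/1.4 = 1.871 m/s².
With constant a from rest, t = √(2L/a) = √(2·2.98/1.871) ≈ 1.78 s.

t ≈ 1.78 s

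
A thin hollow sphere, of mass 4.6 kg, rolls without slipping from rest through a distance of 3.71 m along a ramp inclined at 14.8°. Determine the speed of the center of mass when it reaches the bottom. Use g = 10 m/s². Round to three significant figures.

With I = (2/3)MR², the ratio k = I/(MR²) is 2/3.
The rolling condition ω = v/R makes the rotational term ½I(v/R)² = ½kMv², so KE_total = ½(1+k)Mv² = (5/6)Mv².
The vertical drop is h = L sinθ = 3.71 × sin14.8° = 0.9477 m.
Setting Mgh = (5/6)Mv² gives v = √(2gh/(1+k)) = √(2·10·0.9477/1.667) ≈ 3.37 m/s.

v ≈ 3.37 m/s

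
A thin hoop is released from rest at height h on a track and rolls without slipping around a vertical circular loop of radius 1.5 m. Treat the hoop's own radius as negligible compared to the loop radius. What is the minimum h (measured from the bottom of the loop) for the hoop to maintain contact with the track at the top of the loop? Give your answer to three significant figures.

h_min ≈ 4.50 m

For this body I = MR², i.e. k = I/(MR²) = 1.
At the top, contact is just lost when gravity alone supplies the centripetal force: Mg = Mv_top²/r, i.e. v_top² = gr.
With ω = v/R, the kinetic energy at speed v is ½(1+k)Mv² = Mv².
Energy conservation from release (height h) to the top (height 2r): Mgh = Mg(2r) + M·gr.
Thus h_min = 2r + (1+k)r/2 = r(2 + 2/2) = 1.5 × 3 ≈ 4.50 m.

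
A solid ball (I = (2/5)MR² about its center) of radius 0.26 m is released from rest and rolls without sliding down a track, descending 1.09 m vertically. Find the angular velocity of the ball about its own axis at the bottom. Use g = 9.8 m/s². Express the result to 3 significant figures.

Here I = (2/5)MR², so the shape factor k = I/(MR²) = 0.4.
Since it rolls without slipping, ω = v/R and KE = ½Mv² + ½Iω² = ½(1+k)Mv² = (7/10)Mv².
Energy conservation Mgh = ½(1+k)Mv² gives v = √(2gh/(1+k)) = √(2 × 9.8 × 1.09 / 1.4) = 3.906 m/s.
The angular speed follows from ω = v/R = 3.906/0.26 ≈ 15.0 rad/s.

ω ≈ 15.0 rad/s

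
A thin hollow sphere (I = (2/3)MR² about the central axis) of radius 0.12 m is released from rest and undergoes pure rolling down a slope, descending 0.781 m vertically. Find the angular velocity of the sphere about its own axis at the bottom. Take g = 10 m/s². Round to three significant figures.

Here I = (2/3)MR², so the shape factor k = I/(MR²) = 2/3.
Pure rolling means v = ωR; then KE = ½Mv² + ½I(v/R)² = ½(1+k)Mv² = (5/6)Mv².
Energy conservation Mgh = ½(1+k)Mv² gives v = √(2gh/(1+k)) = √(2 × 10 × 0.781 / 1.667) = 3.061 m/s.
The angular speed follows from ω = v/R = 3.061/0.12 ≈ 25.5 rad/s.

ω ≈ 25.5 rad/s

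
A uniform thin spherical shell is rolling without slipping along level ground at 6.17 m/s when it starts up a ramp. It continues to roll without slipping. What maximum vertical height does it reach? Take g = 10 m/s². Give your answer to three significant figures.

h ≈ 3.17 m

With I = (2/3)MR², the ratio k = I/(MR²) is 2/3.
Since it rolls without slipping, ω = v/R and KE = ½Mv² + ½Iω² = ½(1+k)Mv² = (5/6)Mv².
All of this converts to potential energy at the highest point: (5/6)Mv₀² = Mgh.
Thus h = (1+k)v₀²/(2g) = 1.667 × 6.17² / (2 × 10) ≈ 3.17 m.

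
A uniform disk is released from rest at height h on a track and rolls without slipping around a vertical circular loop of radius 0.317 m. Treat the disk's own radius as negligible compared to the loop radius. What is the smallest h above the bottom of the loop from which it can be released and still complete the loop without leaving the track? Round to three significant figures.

h_min ≈ 0.872 m

Here I = (1/2)MR², so the shape factor k = I/(MR²) = 0.5.
At the top, contact is just lost when gravity alone supplies the centripetal force: Mg = Mv_top²/r, i.e. v_top² = gr.
With ω = v/R, the kinetic energy at speed v is ½(1+k)Mv² = (3/4)Mv².
Energy conservation from release (height h) to the top (height 2r): Mgh = Mg(2r) + (3/4)M·gr.
Thus h_min = 2r + (1+k)r/2 = r(2 + 1.5/2) = 0.317 × 2.75 ≈ 0.872 m.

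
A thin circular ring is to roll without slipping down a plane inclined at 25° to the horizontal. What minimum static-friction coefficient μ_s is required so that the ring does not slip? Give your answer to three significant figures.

μ_min ≈ 0.233

Here I = MR², so the shape factor k = I/(MR²) = 1.
Translational: Mg sinθ − f = Ma. Rotational about the CM: fR = Iα = kMRa, so f = kMa.
These give a = g sinθ/(1+k) and the required friction f = kMg sinθ/(1+k).
With N = Mg cosθ, the no-slip condition f ≤ μN gives μ_min = f/N = k tanθ/(1+k).
μ_min = 1 × tan25° / 2 ≈ 0.233.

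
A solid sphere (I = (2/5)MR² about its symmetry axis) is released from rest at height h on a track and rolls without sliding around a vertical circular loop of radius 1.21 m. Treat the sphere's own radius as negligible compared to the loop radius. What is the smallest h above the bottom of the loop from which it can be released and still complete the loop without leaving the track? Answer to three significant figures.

With I = (2/5)MR², the ratio k = I/(MR²) is 0.4.
At the top, contact is just lost when gravity alone supplies the centripetal force: Mg = Mv_top²/r, i.e. v_top² = gr.
With ω = v/R, the kinetic energy at speed v is ½(1+k)Mv² = (7/10)Mv².
Energy conservation from release (height h) to the top (height 2r): Mgh = Mg(2r) + (7/10)M·gr.
Thus h_min = 2r + (1+k)r/2 = r(2 + 1.4/2) = 1.21 × 2.7 ≈ 3.27 m.

h_min ≈ 3.27 m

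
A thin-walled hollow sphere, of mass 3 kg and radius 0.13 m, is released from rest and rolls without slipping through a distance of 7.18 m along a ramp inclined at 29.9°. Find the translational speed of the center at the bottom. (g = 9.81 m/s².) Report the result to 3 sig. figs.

v ≈ 6.49 m/s

For this body I = (2/3)MR², i.e. k = I/(MR²) = 2/3.
The rolling condition ω = v/R makes the rotational term ½I(v/R)² = ½kMv², so KE_total = ½(1+k)Mv² = (5/6)Mv².
The vertical drop is h = L sinθ = 7.18 × sin29.9° = 3.579 m.
Setting Mgh = (5/6)Mv² gives v = √(2gh/(1+k)) = √(2·9.81·3.579/1.667) ≈ 6.49 m/s.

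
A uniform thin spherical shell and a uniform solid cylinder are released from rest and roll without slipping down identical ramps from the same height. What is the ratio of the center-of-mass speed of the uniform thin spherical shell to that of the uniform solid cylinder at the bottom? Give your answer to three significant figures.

Each satisfies Mgh = ½(1+k)Mv² with k = I/(MR²), so v ∝ 1/√(1+k).
For the uniform thin spherical shell k = 2/3; for the uniform solid cylinder k = 0.5.
v₁/v₂ = √((1+k₂)/(1+k₁)) = √(1.5/1.667) ≈ 0.949.

v_ratio ≈ 0.949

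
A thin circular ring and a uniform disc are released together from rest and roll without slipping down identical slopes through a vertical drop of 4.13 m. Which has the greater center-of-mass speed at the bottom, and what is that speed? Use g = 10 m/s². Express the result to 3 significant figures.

For rolling without slipping, Mgh = ½(1+k)Mv² where k = I/(MR²), so v = √(2gh/(1+k)).
Thin circular ring: k = 1, giving v = √(2×10×4.13/2) = 6.427 m/s.
Uniform disc: k = 0.5, giving v = √(2×10×4.13/1.5) = 7.421 m/s.
The smaller k wins: the uniform disc, at ≈ 7.42 m/s.

the uniform disc, at v ≈ 7.42 m/s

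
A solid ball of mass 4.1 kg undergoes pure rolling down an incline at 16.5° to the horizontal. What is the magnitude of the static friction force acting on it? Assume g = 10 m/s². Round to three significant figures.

f ≈ 3.33 N

Here I = (2/5)MR², so the shape factor k = I/(MR²) = 0.4.
Translational: Mg sinθ − f = Ma. Rotational about the CM: fR = Iα = kMRa, so f = kMa.
Combining, a = g sinθ/(1+k) and f = kMa = kMg sinθ/(1+k).
f = 0.4 × 4.1 × 10 × sin16.5° / 1.4 ≈ 3.33 N.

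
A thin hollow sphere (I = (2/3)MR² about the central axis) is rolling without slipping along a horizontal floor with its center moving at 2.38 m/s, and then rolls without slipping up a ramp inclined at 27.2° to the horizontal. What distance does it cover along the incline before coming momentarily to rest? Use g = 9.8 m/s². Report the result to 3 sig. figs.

d ≈ 1.05 m

For this body I = (2/3)MR², i.e. k = I/(MR²) = 2/3.
Since it rolls without slipping, ω = v/R and KE = ½Mv² + ½Iω² = ½(1+k)Mv² = (5/6)Mv².
Setting this equal to Mgh gives the vertical rise h = (1+k)v₀²/(2g) = 1.667×2.38²/(2×9.8) = 0.4817 m.
Along the incline, d = h/sinθ = 0.4817/sin27.2° ≈ 1.05 m.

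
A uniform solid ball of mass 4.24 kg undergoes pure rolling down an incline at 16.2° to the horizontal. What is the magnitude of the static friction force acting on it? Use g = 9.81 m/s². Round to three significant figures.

f ≈ 3.32 N

For this body I = (2/5)MR², i.e. k = I/(MR²) = 0.4.
Along the incline Mg sinθ − f = Ma, and torque about the center fR = Iα = kMR²(a/R) gives f = kMa.
Combining, a = g sinθ/(1+k) and f = kMa = kMg sinθ/(1+k).
f = 0.4 × 4.24 × 9.81 × sin16.2° / 1.4 ≈ 3.32 N.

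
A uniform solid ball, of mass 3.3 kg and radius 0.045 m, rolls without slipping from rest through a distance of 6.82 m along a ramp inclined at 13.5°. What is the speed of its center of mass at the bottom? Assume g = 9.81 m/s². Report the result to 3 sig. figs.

The moment of inertia is (2/5)MR², giving k ≡ I/(MR²) = 0.4.
Pure rolling means v = ωR; then KE = ½Mv² + ½I(v/R)² = ½(1+k)Mv² = (7/10)Mv².
The vertical drop is h = L sinθ = 6.82 × sin13.5° = 1.592 m.
Setting Mgh = (7/10)Mv² gives v = √(2gh/(1+k)) = √(2·9.81·1.592/1.4) ≈ 4.72 m/s.

v ≈ 4.72 m/s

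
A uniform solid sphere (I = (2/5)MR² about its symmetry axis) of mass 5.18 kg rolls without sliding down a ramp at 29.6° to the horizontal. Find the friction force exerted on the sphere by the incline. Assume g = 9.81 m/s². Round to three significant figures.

f ≈ 7.17 N

With I = (2/5)MR², the ratio k = I/(MR²) is 0.4.
Along the incline Mg sinθ − f = Ma, and torque about the center fR = Iα = kMR²(a/R) gives f = kMa.
Combining, a = g sinθ/(1+k) and f = kMa = kMg sinθ/(1+k).
f = 0.4 × 5.18 × 9.81 × sin29.6° / 1.4 ≈ 7.17 N.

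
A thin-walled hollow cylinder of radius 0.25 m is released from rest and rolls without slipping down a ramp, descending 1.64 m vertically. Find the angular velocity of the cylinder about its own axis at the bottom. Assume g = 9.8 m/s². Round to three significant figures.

For this body I = MR², i.e. k = I/(MR²) = 1.
Pure rolling means v = ωR; then KE = ½Mv² + ½I(v/R)² = ½(1+k)Mv² = Mv².
Energy conservation Mgh = ½(1+k)Mv² gives v = √(2gh/(1+k)) = √(2 × 9.8 × 1.64 / 2) = 4.009 m/s.
Then ω = v/R = 4.009 / 0.25 ≈ 16.0 rad/s.

ω ≈ 16.0 rad/s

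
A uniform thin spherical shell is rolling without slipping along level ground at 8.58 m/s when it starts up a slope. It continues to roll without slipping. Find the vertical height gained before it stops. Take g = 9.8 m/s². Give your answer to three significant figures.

For this body I = (2/3)MR², i.e. k = I/(MR²) = 2/3.
Rolling without slipping gives ω = v/R, so the total kinetic energy is ½Mv² + ½Iω² = ½(1+k)Mv² = (5/6)Mv².
All of this converts to potential energy at the highest point: (5/6)Mv₀² = Mgh.
Thus h = (1+k)v₀²/(2g) = 1.667 × 8.58² / (2 × 9.8) ≈ 6.26 m.

h ≈ 6.26 m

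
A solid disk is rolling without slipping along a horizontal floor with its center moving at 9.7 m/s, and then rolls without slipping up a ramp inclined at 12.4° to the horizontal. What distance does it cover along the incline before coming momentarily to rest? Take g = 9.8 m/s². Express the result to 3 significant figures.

d ≈ 33.5 m

Here I = (1/2)MR², so the shape factor k = I/(MR²) = 0.5.
Rolling without slipping gives ω = v/R, so the total kinetic energy is ½Mv² + ½Iω² = ½(1+k)Mv² = (3/4)Mv².
Setting this equal to Mgh gives the vertical rise h = (1+k)v₀²/(2g) = 1.5×9.7²/(2×9.8) = 7.201 m.
The distance along the slope is d = h/sinθ = 7.201/sin12.4° ≈ 33.5 m.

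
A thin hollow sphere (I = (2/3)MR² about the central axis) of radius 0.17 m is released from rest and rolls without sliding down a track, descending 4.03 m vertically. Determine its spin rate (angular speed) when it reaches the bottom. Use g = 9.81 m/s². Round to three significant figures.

ω ≈ 40.5 rad/s

Here I = (2/3)MR², so the shape factor k = I/(MR²) = 2/3.
Rolling without slipping gives ω = v/R, so the total kinetic energy is ½Mv² + ½Iω² = ½(1+k)Mv² = (5/6)Mv².
Energy conservation Mgh = ½(1+k)Mv² gives v = √(2gh/(1+k)) = √(2 × 9.81 × 4.03 / 1.667) = 6.888 m/s.
The angular speed follows from ω = v/R = 6.888/0.17 ≈ 40.5 rad/s.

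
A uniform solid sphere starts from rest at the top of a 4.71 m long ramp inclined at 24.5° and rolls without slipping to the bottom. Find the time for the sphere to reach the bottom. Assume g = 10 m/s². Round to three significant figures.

t ≈ 1.78 s

With I = (2/5)MR², the ratio k = I/(MR²) is 0.4.
Translational: Mg sinθ − f = Ma. Rotational about the CM: fR = Iα = kMRa, so f = kMa.
Hence a = g sinθ/(1+k) = 10×sin24.5°/1.4 = 2.962 m/s².
Starting from rest, L = ½at², so t = √(2L/a) = √(2×4.71/2.962) ≈ 1.78 s.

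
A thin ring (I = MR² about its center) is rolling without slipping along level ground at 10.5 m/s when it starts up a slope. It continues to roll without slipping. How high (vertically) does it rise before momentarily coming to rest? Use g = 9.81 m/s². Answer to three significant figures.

h ≈ 11.2 m

For this body I = MR², i.e. k = I/(MR²) = 1.
Pure rolling means v = ωR; then KE = ½Mv² + ½I(v/R)² = ½(1+k)Mv² = Mv².
At the top the kinetic energy is zero, so Mv₀² = Mgh.
Thus h = (1+k)v₀²/(2g) = 2 × 10.5² / (2 × 9.81) ≈ 11.2 m.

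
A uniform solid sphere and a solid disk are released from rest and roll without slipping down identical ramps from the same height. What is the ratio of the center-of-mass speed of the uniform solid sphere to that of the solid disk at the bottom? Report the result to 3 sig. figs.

v_ratio ≈ 1.04

Each satisfies Mgh = ½(1+k)Mv² with k = I/(MR²), so v ∝ 1/√(1+k).
For the uniform solid sphere k = 0.4; for the solid disk k = 0.5.
v₁/v₂ = √((1+k₂)/(1+k₁)) = √(1.5/1.4) ≈ 1.04.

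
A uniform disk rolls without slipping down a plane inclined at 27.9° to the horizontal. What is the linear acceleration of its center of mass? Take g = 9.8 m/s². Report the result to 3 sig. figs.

a ≈ 3.06 m/s²

For this body I = (1/2)MR², i.e. k = I/(MR²) = 0.5.
Along the incline Mg sinθ − f = Ma, and torque about the center fR = Iα = kMR²(a/R) gives f = kMa.
Eliminating f: Mg sinθ = (1+k)Ma, so a = g sinθ/(1+k) = 9.8 × sin27.9° / 1.5 ≈ 3.06 m/s².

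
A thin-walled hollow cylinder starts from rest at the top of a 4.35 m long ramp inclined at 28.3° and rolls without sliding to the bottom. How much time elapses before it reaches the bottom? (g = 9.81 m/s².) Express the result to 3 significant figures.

Here I = MR², so the shape factor k = I/(MR²) = 1.
Translational: Mg sinθ − f = Ma. Rotational about the CM: fR = Iα = kMRa, so f = kMa.
Hence a = g sinθ/(1+k) = 9.81×sin28.3°/2 = 2.325 m/s².
With constant a from rest, t = √(2L/a) = √(2·4.35/2.325) ≈ 1.93 s.

t ≈ 1.93 s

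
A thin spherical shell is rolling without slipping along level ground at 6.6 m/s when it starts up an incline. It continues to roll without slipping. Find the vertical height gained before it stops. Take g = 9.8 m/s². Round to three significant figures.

Here I = (2/3)MR², so the shape factor k = I/(MR²) = 2/3.
Rolling without slipping gives ω = v/R, so the total kinetic energy is ½Mv² + ½Iω² = ½(1+k)Mv² = (5/6)Mv².
At the top the kinetic energy is zero, so (5/6)Mv₀² = Mgh.
Thus h = (1+k)v₀²/(2g) = 1.667 × 6.6² / (2 × 9.8) ≈ 3.70 m.

h ≈ 3.70 m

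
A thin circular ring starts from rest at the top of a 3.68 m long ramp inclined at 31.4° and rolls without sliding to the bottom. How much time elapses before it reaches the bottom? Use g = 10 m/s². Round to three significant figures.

With I = MR², the ratio k = I/(MR²) is 1.
Along the incline Mg sinθ − f = Ma, and torque about the center fR = Iα = kMR²(a/R) gives f = kMa.
Hence a = g sinθ/(1+k) = 10×sin31.4°/2 = 2.605 m/s².
With constant a from rest, t = √(2L/a) = √(2·3.68/2.605) ≈ 1.68 s.

t ≈ 1.68 s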